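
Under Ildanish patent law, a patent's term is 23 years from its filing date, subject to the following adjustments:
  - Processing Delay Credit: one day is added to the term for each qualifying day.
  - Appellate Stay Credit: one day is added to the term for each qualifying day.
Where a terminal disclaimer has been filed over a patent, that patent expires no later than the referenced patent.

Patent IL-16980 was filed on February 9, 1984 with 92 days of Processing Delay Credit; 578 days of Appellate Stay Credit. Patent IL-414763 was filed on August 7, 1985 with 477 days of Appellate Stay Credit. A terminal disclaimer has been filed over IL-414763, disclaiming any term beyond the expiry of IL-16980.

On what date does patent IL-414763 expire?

Natural term of IL-414763:
  Base: filing + 23 years → 7 August 2008.
  Appellate Stay Credit: +477 days → 27 November 2009.
Expiry of referenced patent IL-16980:
  Base: filing + 23 years → 9 February 2007.
  Processing Delay Credit: +92 days → 12 May 2007.
  Appellate Stay Credit: +578 days → 10 December 2008.
Terminal disclaimer: IL-414763 expires on the earlier of 27 November 2009 and 10 December 2008.

December 10, 2008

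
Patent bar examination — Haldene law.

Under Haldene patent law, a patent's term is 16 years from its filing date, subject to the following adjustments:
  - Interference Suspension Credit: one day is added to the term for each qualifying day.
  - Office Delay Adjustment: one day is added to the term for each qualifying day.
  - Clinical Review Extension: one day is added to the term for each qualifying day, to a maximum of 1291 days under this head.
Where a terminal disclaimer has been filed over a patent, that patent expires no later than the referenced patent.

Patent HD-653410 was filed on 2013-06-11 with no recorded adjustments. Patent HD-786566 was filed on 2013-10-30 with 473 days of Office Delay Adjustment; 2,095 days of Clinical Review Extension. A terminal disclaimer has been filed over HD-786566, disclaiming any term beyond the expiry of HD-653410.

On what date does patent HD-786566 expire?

June 11, 2029

Natural term of HD-786566:
  Base: filing + 16 years → 30 October 2029.
  Office Delay Adjustment: +473 days → 15 February 2031.
  Clinical Review Extension: 2095 days claimed exceeds the 1291-day cap, so +1291 days → 29 August 2034.
Expiry of referenced patent HD-653410:
  Base: filing + 16 years → 11 June 2029.
Terminal disclaimer: HD-786566 expires on the earlier of 29 August 2034 and 11 June 2029.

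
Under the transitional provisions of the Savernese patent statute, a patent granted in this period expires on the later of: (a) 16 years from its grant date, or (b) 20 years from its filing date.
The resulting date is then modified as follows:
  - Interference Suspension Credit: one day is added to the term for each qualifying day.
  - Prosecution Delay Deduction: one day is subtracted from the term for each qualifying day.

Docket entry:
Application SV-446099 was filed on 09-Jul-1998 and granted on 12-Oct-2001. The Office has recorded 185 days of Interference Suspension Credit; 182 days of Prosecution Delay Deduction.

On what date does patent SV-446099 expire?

2018-07-12

(a) grant + 16 years → 12 October 2017.
(b) filing + 20 years → 9 July 2018.
Later of the two: 9 July 2018.
Interference Suspension Credit: +185 days → 10 January 2019.
Prosecution Delay Deduction: −182 days → 12 July 2018.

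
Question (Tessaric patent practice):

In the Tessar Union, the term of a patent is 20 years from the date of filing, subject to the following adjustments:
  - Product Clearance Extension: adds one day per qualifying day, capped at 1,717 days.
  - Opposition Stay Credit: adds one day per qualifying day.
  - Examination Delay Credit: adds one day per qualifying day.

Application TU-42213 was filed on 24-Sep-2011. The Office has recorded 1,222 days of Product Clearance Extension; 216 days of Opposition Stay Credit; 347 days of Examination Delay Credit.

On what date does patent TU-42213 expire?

Base term: filing date + 20 years → 24 September 2031.
Product Clearance Extension: 1222 days (within the 1717-day cap) → +1222 days → 28 January 2035.
Opposition Stay Credit: +216 days → 1 September 2035.
Examination Delay Credit: +347 days → 13 August 2036.

2036-08-13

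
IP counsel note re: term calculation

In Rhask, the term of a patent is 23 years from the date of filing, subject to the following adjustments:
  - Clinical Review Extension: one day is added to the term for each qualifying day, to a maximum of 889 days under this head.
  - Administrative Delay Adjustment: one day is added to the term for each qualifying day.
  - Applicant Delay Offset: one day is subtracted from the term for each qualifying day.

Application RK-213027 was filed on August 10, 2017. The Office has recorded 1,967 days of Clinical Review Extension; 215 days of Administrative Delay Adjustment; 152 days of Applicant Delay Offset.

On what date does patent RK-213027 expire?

Base term: filing date + 23 years → 10 August 2040.
Clinical Review Extension: 1967 days claimed exceeds the 889-day cap, so +889 days → 16 January 2043.
Administrative Delay Adjustment: +215 days → 19 August 2043.
Applicant Delay Offset: −152 days → 20 March 2043.

March 20, 2043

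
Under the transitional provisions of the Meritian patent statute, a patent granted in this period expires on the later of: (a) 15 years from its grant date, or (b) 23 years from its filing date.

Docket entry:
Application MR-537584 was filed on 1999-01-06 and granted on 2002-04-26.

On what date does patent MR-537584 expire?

(a) grant + 15 years → 26 April 2017.
(b) filing + 23 years → 6 January 2022.
Later of the two: 6 January 2022.

January 6, 2022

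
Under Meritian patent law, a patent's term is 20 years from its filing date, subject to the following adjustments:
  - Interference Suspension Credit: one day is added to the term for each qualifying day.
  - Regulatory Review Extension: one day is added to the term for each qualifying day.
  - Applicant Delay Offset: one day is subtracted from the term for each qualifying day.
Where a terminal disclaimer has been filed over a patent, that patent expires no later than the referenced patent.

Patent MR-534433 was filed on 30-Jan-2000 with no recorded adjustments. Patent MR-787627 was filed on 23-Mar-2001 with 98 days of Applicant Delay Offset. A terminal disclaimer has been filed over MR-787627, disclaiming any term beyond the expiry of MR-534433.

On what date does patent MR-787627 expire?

Natural term of MR-787627:
  Base: filing + 20 years → 23 March 2021.
  Applicant Delay Offset: −98 days → 15 December 2020.
Expiry of referenced patent MR-534433:
  Base: filing + 20 years → 30 January 2020.
Terminal disclaimer: MR-787627 expires on the earlier of 15 December 2020 and 30 January 2020.

2020-01-30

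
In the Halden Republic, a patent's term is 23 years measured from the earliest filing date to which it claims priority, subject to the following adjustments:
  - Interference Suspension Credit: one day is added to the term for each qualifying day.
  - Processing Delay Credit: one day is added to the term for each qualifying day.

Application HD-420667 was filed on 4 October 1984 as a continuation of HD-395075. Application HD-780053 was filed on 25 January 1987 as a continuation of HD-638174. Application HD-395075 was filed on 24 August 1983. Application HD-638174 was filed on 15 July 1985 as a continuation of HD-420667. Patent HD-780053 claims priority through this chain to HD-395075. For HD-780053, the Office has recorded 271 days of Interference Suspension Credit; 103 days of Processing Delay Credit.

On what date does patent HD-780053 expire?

September 2, 2007

Earliest priority filing: 24 August 1983.
Base term: 24 August 1983 + 23 years → 24 August 2006.
Interference Suspension Credit: +271 days → 22 May 2007.
Processing Delay Credit: +103 days → 2 September 2007.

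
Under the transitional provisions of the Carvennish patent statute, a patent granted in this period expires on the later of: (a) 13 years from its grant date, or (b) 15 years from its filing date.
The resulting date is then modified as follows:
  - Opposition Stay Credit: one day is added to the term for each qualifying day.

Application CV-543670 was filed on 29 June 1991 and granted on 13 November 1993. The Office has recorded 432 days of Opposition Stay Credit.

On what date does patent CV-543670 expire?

(a) grant + 13 years → 13 November 2006.
(b) filing + 15 years → 29 June 2006.
Later of the two: 13 November 2006.
Opposition Stay Credit: +432 days → 19 January 2008.

2008-01-19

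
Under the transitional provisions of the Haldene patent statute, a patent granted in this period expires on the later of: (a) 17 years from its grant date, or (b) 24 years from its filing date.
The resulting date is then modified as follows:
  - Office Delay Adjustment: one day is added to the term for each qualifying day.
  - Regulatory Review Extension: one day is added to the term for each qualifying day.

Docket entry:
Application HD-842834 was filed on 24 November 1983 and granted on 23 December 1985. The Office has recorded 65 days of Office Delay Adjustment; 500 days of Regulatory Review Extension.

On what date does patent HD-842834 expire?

June 11, 2009

(a) grant + 17 years → 23 December 2002.
(b) filing + 24 years → 24 November 2007.
Later of the two: 24 November 2007.
Office Delay Adjustment: +65 days → 28 January 2008.
Regulatory Review Extension: +500 days → 11 June 2009.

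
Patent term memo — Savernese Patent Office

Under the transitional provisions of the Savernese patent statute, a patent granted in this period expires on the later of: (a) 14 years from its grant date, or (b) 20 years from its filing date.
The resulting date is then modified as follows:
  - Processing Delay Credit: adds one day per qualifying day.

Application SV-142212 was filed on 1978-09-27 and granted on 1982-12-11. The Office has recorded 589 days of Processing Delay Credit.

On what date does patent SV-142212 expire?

2000-05-08

(a) grant + 14 years → 11 December 1996.
(b) filing + 20 years → 27 September 1998.
Later of the two: 27 September 1998.
Processing Delay Credit: +589 days → 8 May 2000.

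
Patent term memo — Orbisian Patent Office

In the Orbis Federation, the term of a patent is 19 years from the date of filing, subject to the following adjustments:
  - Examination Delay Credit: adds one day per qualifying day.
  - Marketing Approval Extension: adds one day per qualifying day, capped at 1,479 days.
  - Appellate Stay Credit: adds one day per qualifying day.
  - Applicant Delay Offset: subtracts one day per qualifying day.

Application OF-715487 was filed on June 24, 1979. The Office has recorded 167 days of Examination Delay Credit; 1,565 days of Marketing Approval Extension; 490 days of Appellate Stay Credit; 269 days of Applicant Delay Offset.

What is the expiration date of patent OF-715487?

Base term: filing date + 19 years → 24 June 1998.
Examination Delay Credit: +167 days → 8 December 1998.
Marketing Approval Extension: 1565 days claimed exceeds the 1479-day cap, so +1479 days → 26 December 2002.
Appellate Stay Credit: +490 days → 29 April 2004.
Applicant Delay Offset: −269 days → 4 August 2003.

August 4, 2003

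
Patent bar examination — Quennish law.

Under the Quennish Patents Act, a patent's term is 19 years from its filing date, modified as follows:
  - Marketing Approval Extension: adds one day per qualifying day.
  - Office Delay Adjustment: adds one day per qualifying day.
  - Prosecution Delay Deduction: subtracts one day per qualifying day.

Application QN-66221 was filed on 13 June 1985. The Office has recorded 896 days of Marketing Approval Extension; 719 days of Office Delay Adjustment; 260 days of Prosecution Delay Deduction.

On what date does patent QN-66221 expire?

February 28, 2008

Base term: filing date + 19 years → 13 June 2004.
Marketing Approval Extension: +896 days → 26 November 2006.
Office Delay Adjustment: +719 days → 14 November 2008.
Prosecution Delay Deduction: −260 days → 28 February 2008.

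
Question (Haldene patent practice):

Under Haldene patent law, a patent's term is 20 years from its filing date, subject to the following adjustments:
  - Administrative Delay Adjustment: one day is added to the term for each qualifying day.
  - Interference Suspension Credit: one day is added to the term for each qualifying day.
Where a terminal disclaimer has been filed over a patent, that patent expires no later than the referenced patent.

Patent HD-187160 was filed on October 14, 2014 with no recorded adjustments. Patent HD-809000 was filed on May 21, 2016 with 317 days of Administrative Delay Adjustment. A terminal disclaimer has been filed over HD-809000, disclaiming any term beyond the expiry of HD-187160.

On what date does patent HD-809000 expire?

October 14, 2034

Natural term of HD-809000:
  Base: filing + 20 years → 21 May 2036.
  Administrative Delay Adjustment: +317 days → 3 April 2037.
Expiry of referenced patent HD-187160:
  Base: filing + 20 years → 14 October 2034.
Terminal disclaimer: HD-809000 expires on the earlier of 3 April 2037 and 14 October 2034.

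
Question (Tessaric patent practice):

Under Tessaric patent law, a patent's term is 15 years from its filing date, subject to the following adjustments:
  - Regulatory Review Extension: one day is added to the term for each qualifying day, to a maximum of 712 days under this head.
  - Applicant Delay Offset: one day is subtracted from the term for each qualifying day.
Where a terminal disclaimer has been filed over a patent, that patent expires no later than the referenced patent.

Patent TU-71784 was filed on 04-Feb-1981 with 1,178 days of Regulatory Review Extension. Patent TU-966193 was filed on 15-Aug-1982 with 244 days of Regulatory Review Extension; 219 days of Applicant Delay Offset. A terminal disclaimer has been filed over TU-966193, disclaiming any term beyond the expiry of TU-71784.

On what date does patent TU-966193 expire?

Natural term of TU-966193:
  Base: filing + 15 years → 15 August 1997.
  Regulatory Review Extension: 244 days (within the 712-day cap) → +244 days → 16 April 1998.
  Applicant Delay Offset: −219 days → 9 September 1997.
Expiry of referenced patent TU-71784:
  Base: filing + 15 years → 4 February 1996.
  Regulatory Review Extension: 1178 days claimed exceeds the 712-day cap, so +712 days → 16 January 1998.
Terminal disclaimer: TU-966193 expires on the earlier of 9 September 1997 and 16 January 1998.

1997-09-09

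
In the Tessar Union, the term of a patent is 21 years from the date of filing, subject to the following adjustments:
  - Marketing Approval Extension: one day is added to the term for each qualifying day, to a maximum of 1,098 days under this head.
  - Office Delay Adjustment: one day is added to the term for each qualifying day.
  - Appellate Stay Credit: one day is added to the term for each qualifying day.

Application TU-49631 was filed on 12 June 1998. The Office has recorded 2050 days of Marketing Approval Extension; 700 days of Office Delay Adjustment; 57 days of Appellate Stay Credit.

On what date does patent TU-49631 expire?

Base term: filing date + 21 years → 12 June 2019.
Marketing Approval Extension: 2050 days claimed exceeds the 1098-day cap, so +1098 days → 14 June 2022.
Office Delay Adjustment: +700 days → 14 May 2024.
Appellate Stay Credit: +57 days → 10 July 2024.

2024-07-10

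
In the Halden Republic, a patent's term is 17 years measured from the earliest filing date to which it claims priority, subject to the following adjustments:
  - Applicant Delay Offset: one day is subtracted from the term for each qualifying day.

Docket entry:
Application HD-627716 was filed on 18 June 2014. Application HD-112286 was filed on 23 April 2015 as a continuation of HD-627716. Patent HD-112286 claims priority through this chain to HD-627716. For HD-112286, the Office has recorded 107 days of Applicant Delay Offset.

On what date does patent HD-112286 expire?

2031-03-03

Earliest priority filing: 18 June 2014.
Base term: 18 June 2014 + 17 years → 18 June 2031.
Applicant Delay Offset: −107 days → 3 March 2031.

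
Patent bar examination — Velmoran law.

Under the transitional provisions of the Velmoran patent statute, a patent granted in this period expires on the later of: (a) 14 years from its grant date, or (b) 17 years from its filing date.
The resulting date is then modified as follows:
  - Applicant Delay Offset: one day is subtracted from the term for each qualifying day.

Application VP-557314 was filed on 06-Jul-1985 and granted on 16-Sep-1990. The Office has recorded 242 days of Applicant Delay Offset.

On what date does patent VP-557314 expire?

2004-01-18

(a) grant + 14 years → 16 September 2004.
(b) filing + 17 years → 6 July 2002.
Later of the two: 16 September 2004.
Applicant Delay Offset: −242 days → 18 January 2004.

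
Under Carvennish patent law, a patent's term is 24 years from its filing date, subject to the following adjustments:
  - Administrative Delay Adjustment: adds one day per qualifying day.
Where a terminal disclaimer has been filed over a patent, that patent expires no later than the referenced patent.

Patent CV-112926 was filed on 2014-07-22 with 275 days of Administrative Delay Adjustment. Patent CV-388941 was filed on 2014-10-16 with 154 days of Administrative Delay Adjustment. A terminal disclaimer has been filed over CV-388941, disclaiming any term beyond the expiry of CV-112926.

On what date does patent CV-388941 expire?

Natural term of CV-388941:
  Base: filing + 24 years → 16 October 2038.
  Administrative Delay Adjustment: +154 days → 19 March 2039.
Expiry of referenced patent CV-112926:
  Base: filing + 24 years → 22 July 2038.
  Administrative Delay Adjustment: +275 days → 23 April 2039.
Terminal disclaimer: CV-388941 expires on the earlier of 19 March 2039 and 23 April 2039.

2039-03-19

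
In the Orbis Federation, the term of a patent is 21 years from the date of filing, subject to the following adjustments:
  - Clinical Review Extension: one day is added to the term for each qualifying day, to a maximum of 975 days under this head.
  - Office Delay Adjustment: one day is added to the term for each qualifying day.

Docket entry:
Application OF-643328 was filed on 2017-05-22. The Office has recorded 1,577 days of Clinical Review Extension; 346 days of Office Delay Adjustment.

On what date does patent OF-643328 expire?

Base term: filing date + 21 years → 22 May 2038.
Clinical Review Extension: 1577 days claimed exceeds the 975-day cap, so +975 days → 21 January 2041.
Office Delay Adjustment: +346 days → 2 January 2042.

January 2, 2042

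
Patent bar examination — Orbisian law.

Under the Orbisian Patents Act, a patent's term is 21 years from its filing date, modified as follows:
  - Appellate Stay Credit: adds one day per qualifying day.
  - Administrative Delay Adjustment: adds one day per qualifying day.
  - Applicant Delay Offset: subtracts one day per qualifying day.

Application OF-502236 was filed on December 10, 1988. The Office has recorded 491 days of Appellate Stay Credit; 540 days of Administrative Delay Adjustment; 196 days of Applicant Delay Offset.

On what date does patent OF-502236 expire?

March 24, 2012

Base term: filing date + 21 years → 10 December 2009.
Appellate Stay Credit: +491 days → 15 April 2011.
Administrative Delay Adjustment: +540 days → 6 October 2012.
Applicant Delay Offset: −196 days → 24 March 2012.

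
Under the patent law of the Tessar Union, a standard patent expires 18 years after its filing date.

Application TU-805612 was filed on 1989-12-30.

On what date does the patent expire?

Filing date + 18 years → 30 December 2007.

December 30, 2007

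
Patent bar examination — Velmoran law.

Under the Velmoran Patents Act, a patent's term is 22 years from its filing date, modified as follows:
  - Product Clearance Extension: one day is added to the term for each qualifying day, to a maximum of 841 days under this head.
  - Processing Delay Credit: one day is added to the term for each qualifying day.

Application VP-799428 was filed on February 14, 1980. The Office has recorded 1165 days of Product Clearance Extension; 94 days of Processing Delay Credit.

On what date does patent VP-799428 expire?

Base term: filing date + 22 years → 14 February 2002.
Product Clearance Extension: 1165 days claimed exceeds the 841-day cap, so +841 days → 4 June 2004.
Processing Delay Credit: +94 days → 6 September 2004.

2004-09-06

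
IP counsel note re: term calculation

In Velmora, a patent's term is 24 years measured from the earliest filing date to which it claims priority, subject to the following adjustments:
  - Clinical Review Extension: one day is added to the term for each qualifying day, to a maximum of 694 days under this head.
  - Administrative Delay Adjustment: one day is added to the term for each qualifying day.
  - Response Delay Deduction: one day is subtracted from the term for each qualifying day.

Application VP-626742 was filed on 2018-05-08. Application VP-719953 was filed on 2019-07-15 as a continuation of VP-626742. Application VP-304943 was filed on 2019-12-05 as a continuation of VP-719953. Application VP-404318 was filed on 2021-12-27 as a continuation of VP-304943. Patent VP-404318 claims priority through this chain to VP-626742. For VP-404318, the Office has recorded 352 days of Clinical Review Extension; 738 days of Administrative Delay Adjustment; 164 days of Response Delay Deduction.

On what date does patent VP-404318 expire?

Earliest priority filing: 8 May 2018.
Base term: 8 May 2018 + 24 years → 8 May 2042.
Clinical Review Extension: 352 days (within the 694-day cap) → +352 days → 25 April 2043.
Administrative Delay Adjustment: +738 days → 2 May 2045.
Response Delay Deduction: −164 days → 19 November 2044.

November 19, 2044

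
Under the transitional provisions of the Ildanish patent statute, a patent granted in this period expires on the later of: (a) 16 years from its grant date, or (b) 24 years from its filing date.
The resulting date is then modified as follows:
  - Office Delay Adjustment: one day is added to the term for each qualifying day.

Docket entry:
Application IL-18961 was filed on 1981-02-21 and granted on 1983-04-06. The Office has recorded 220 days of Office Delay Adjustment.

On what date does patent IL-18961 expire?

2005-09-29

(a) grant + 16 years → 6 April 1999.
(b) filing + 24 years → 21 February 2005.
Later of the two: 21 February 2005.
Office Delay Adjustment: +220 days → 29 September 2005.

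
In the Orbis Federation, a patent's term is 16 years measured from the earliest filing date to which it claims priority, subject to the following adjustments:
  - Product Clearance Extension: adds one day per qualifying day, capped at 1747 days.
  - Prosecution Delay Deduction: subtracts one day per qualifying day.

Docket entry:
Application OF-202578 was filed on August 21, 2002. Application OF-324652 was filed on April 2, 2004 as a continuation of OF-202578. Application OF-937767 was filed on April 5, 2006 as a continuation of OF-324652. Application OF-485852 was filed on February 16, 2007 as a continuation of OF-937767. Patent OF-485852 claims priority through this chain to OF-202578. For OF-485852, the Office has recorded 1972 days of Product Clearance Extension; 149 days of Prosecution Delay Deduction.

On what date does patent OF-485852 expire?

Earliest priority filing: 21 August 2002.
Base term: 21 August 2002 + 16 years → 21 August 2018.
Product Clearance Extension: 1972 days claimed exceeds the 1747-day cap, so +1747 days → 3 June 2023.
Prosecution Delay Deduction: −149 days → 5 January 2023.

January 5, 2023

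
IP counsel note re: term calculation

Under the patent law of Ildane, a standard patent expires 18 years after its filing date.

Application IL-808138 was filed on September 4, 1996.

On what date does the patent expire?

Filing date + 18 years → 4 September 2014.

2014-09-04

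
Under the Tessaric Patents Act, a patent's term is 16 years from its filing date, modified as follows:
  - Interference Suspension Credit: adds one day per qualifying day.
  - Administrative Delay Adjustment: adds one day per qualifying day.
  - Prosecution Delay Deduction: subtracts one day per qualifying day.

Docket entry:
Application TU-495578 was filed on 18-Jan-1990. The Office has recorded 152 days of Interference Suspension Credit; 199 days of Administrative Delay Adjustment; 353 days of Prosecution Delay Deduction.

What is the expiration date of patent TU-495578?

Base term: filing date + 16 years → 18 January 2006.
Interference Suspension Credit: +152 days → 19 June 2006.
Administrative Delay Adjustment: +199 days → 4 January 2007.
Prosecution Delay Deduction: −353 days → 16 January 2006.

January 16, 2006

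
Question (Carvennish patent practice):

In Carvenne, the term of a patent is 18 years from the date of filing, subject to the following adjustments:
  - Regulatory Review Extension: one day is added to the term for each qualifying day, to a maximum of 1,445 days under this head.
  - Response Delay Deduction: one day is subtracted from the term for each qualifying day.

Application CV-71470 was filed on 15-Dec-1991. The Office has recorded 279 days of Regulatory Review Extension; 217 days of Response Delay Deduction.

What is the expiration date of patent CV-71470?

Base term: filing date + 18 years → 15 December 2009.
Regulatory Review Extension: 279 days (within the 1445-day cap) → +279 days → 20 September 2010.
Response Delay Deduction: −217 days → 15 February 2010.

February 15, 2010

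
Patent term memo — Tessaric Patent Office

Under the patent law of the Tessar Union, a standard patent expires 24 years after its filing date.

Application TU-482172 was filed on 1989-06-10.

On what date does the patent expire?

June 10, 2013

Filing date + 24 years → 10 June 2013.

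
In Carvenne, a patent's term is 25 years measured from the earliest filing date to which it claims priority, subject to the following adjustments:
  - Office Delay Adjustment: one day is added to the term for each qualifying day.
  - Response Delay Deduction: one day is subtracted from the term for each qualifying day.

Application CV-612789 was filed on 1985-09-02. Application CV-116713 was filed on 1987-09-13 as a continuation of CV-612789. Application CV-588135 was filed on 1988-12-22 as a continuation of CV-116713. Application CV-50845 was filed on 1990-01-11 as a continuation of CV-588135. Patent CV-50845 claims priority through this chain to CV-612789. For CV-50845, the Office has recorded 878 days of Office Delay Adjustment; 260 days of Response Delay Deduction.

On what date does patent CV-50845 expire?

May 12, 2012

Earliest priority filing: 2 September 1985.
Base term: 2 September 1985 + 25 years → 2 September 2010.
Office Delay Adjustment: +878 days → 27 January 2013.
Response Delay Deduction: −260 days → 12 May 2012.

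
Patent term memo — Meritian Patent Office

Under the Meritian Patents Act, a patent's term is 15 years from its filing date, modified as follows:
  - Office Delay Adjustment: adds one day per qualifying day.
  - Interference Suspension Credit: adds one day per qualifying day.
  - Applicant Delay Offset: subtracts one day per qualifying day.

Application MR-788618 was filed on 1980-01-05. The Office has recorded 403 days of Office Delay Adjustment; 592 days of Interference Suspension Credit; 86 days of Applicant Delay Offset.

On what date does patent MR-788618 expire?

Base term: filing date + 15 years → 5 January 1995.
Office Delay Adjustment: +403 days → 12 February 1996.
Interference Suspension Credit: +592 days → 26 September 1997.
Applicant Delay Offset: −86 days → 2 July 1997.

1997-07-02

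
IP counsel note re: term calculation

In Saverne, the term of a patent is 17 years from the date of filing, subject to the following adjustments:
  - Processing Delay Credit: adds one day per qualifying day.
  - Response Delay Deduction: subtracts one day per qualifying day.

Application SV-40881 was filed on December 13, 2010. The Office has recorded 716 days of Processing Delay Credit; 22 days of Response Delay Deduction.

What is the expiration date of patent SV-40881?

Base term: filing date + 17 years → 13 December 2027.
Processing Delay Credit: +716 days → 28 November 2029.
Response Delay Deduction: −22 days → 6 November 2029.

November 6, 2029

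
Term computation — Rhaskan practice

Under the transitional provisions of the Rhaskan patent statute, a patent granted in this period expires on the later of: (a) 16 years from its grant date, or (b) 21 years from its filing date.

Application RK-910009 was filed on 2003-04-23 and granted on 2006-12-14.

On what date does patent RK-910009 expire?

(a) grant + 16 years → 14 December 2022.
(b) filing + 21 years → 23 April 2024.
Later of the two: 23 April 2024.

April 23, 2024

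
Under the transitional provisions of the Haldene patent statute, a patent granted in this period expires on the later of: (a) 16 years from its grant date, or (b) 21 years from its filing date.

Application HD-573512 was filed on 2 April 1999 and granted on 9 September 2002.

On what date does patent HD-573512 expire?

(a) grant + 16 years → 9 September 2018.
(b) filing + 21 years → 2 April 2020.
Later of the two: 2 April 2020.

2020-04-02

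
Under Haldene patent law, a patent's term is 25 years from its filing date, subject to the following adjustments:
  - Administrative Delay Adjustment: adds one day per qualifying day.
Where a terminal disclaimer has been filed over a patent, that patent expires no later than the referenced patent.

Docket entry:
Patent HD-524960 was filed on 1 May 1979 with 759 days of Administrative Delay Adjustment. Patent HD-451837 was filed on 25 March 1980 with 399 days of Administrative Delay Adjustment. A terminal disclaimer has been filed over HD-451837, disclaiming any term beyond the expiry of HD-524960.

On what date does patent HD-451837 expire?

2006-04-28

Natural term of HD-451837:
  Base: filing + 25 years → 25 March 2005.
  Administrative Delay Adjustment: +399 days → 28 April 2006.
Expiry of referenced patent HD-524960:
  Base: filing + 25 years → 1 May 2004.
  Administrative Delay Adjustment: +759 days → 30 May 2006.
Terminal disclaimer: HD-451837 expires on the earlier of 28 April 2006 and 30 May 2006.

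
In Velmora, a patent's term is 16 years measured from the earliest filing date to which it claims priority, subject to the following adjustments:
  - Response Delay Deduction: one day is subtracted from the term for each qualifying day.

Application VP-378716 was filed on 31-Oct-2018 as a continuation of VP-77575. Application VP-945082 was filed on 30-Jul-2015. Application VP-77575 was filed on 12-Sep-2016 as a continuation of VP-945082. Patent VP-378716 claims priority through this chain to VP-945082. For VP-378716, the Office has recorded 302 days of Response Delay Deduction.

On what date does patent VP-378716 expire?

October 1, 2030

Earliest priority filing: 30 July 2015.
Base term: 30 July 2015 + 16 years → 30 July 2031.
Response Delay Deduction: −302 days → 1 October 2030.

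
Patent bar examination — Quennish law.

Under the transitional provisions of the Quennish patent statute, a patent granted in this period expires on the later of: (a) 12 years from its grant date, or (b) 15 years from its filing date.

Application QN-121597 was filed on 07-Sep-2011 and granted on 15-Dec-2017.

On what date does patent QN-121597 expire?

2029-12-15

(a) grant + 12 years → 15 December 2029.
(b) filing + 15 years → 7 September 2026.
Later of the two: 15 December 2029.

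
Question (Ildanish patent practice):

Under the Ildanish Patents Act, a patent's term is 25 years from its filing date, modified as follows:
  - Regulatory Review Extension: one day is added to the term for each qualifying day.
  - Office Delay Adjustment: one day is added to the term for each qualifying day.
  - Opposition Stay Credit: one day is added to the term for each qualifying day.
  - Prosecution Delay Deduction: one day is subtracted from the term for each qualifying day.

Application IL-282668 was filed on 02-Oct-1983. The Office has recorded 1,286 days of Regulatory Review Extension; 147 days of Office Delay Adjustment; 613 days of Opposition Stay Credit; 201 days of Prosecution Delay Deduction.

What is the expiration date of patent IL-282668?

Base term: filing date + 25 years → 2 October 2008.
Regulatory Review Extension: +1286 days → 10 April 2012.
Office Delay Adjustment: +147 days → 4 September 2012.
Opposition Stay Credit: +613 days → 10 May 2014.
Prosecution Delay Deduction: −201 days → 21 October 2013.

2013-10-21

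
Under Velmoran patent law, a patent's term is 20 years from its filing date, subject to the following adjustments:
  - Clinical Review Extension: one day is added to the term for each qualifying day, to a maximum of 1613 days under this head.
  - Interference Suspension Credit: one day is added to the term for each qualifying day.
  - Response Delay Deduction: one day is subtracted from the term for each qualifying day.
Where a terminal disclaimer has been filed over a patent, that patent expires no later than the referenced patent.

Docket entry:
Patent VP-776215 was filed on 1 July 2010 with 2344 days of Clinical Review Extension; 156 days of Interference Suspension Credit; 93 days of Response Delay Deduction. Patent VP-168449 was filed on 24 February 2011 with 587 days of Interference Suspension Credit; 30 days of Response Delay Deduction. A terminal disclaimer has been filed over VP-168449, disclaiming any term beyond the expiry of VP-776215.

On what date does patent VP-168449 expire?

Natural term of VP-168449:
  Base: filing + 20 years → 24 February 2031.
  Interference Suspension Credit: +587 days → 3 October 2032.
  Response Delay Deduction: −30 days → 3 September 2032.
Expiry of referenced patent VP-776215:
  Base: filing + 20 years → 1 July 2030.
  Clinical Review Extension: 2344 days claimed exceeds the 1613-day cap, so +1613 days → 30 November 2034.
  Interference Suspension Credit: +156 days → 5 May 2035.
  Response Delay Deduction: −93 days → 1 February 2035.
Terminal disclaimer: VP-168449 expires on the earlier of 3 September 2032 and 1 February 2035.

2032-09-03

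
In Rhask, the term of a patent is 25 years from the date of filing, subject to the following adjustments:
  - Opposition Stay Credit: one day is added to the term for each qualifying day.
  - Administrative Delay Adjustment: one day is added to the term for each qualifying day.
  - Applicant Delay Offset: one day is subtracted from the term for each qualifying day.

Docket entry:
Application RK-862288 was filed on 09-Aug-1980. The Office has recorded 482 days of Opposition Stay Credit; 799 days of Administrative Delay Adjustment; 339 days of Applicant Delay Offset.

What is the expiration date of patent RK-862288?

March 8, 2008

Base term: filing date + 25 years → 9 August 2005.
Opposition Stay Credit: +482 days → 4 December 2006.
Administrative Delay Adjustment: +799 days → 10 February 2009.
Applicant Delay Offset: −339 days → 8 March 2008.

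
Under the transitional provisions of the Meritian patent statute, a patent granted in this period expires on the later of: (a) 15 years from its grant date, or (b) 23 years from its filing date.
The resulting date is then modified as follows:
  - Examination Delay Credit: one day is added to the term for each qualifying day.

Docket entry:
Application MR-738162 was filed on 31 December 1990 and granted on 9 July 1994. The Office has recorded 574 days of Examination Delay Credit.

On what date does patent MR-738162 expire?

2015-07-28

(a) grant + 15 years → 9 July 2009.
(b) filing + 23 years → 31 December 2013.
Later of the two: 31 December 2013.
Examination Delay Credit: +574 days → 28 July 2015.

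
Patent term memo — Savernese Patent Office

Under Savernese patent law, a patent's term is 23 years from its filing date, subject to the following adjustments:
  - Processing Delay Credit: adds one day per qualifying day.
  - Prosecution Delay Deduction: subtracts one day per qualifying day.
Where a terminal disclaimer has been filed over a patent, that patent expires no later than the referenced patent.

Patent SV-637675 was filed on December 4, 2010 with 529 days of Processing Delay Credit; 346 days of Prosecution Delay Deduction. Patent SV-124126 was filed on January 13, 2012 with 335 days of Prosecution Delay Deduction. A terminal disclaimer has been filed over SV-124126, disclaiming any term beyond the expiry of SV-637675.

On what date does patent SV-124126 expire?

2034-02-12

Natural term of SV-124126:
  Base: filing + 23 years → 13 January 2035.
  Prosecution Delay Deduction: −335 days → 12 February 2034.
Expiry of referenced patent SV-637675:
  Base: filing + 23 years → 4 December 2033.
  Processing Delay Credit: +529 days → 17 May 2035.
  Prosecution Delay Deduction: −346 days → 5 June 2034.
Terminal disclaimer: SV-124126 expires on the earlier of 12 February 2034 and 5 June 2034.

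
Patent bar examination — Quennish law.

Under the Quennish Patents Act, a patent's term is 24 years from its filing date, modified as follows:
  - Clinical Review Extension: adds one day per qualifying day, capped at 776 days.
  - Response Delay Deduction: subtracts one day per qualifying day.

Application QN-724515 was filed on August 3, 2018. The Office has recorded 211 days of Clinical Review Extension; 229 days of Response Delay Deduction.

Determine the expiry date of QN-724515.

2042-07-16

Base term: filing date + 24 years → 3 August 2042.
Clinical Review Extension: 211 days (within the 776-day cap) → +211 days → 2 March 2043.
Response Delay Deduction: −229 days → 16 July 2042.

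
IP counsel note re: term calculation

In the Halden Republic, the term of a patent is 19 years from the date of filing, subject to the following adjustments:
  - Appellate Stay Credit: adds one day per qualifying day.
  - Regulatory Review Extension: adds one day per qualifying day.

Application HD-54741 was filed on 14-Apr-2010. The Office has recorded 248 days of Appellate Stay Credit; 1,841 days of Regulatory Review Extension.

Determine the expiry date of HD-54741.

Base term: filing date + 19 years → 14 April 2029.
Appellate Stay Credit: +248 days → 18 December 2029.
Regulatory Review Extension: +1841 days → 2 January 2035.

January 2, 2035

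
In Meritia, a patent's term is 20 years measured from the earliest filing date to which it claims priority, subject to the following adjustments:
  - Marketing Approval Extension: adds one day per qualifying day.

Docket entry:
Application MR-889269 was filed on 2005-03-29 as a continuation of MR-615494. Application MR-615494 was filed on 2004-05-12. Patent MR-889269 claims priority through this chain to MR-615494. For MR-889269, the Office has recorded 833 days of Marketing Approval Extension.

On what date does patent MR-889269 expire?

Earliest priority filing: 12 May 2004.
Base term: 12 May 2004 + 20 years → 12 May 2024.
Marketing Approval Extension: +833 days → 23 August 2026.

August 23, 2026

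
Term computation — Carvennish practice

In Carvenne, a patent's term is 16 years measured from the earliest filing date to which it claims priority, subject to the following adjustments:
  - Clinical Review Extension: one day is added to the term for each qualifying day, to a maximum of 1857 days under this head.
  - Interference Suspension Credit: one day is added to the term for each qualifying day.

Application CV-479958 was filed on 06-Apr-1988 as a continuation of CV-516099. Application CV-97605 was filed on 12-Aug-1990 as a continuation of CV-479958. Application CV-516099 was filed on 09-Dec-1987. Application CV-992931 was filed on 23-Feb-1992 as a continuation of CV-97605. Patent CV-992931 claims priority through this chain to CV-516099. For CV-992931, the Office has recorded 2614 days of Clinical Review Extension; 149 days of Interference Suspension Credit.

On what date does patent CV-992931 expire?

Earliest priority filing: 9 December 1987.
Base term: 9 December 1987 + 16 years → 9 December 2003.
Clinical Review Extension: 2614 days claimed exceeds the 1857-day cap, so +1857 days → 8 January 2009.
Interference Suspension Credit: +149 days → 6 June 2009.

2009-06-06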